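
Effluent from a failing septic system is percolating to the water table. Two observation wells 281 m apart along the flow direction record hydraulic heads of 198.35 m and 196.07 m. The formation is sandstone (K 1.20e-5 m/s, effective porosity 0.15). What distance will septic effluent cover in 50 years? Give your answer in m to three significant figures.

Hydraulic gradient i = (198.35 − 196.07) / 281 = 2.28 / 281 = 0.008114
K = 1.20e-5 m/s × 86400 s/d = 1.037 m/d
Specific discharge q = 1.037 × 0.008114 = 0.008412 m/d
v_s = q/n_e = 0.008412/0.15 = 0.05608 m/d
T = 50 yr × 365 = 18250 d
L = v × T = 0.05608 × 18250 = 1024 m

1020 m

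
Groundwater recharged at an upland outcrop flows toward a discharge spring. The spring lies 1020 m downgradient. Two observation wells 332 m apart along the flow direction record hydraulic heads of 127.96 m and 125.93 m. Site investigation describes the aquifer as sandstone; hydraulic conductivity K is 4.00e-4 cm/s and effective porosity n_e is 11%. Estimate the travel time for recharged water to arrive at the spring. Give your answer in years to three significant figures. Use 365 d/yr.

145 years

Hydraulic gradient i = (127.96 − 125.93) / 332 = 2.03 / 332 = 0.006114
K = 4.00e-4 cm/s × 864 = 0.3456 m/d
Darcy flux q = K·i = 0.3456 × 0.006114 = 0.002113 m/d
Average linear velocity = 0.002113 / 0.11 = 0.01921 m/d
t = L / v = 1020 / 0.01921 = 53100 d
   = 53100 / 365 = 145 yr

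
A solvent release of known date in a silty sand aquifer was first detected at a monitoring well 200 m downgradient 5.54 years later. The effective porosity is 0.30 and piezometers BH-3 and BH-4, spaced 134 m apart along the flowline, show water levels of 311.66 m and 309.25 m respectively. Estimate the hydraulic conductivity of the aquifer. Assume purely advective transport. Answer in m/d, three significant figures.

1.65 m/d

Hydraulic gradient i = (311.66 − 309.25) / 134 = 2.41 / 134 = 0.01799
t = 5.54 years = 2022 d
v = L / t = 200 / 2022 = 0.09891 m/d
K = v · n / i = 0.09891 × 0.30 / 0.01799 = 1.65 m/d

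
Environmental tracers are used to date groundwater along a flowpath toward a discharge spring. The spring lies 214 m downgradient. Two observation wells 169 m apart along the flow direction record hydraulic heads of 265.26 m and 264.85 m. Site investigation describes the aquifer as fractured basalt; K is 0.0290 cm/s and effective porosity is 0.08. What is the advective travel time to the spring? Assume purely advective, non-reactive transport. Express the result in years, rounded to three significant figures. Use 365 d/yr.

Hydraulic gradient i = (265.26 − 264.85) / 169 = 0.41 / 169 = 0.002426
K = 0.0290 cm/s × 864 = 25.06 m/d
q = Ki = 25.06 × 0.002426 = 0.06079 m/d
v_s = q/n_e = 0.06079/0.08 = 0.7598 m/d
t = L / v = 214 / 0.7598 = 281.6 d
   = 281.6 / 365 = 0.772 yr

0.772 years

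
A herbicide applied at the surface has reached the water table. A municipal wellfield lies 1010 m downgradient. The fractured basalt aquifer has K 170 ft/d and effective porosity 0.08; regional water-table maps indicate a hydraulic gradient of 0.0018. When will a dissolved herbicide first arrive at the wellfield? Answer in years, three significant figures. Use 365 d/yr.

K = 170 ft/d × 0.3048 = 51.82 m/d
Darcy flux q = K·i = 51.82 × 0.0018 = 0.09327 m/d
v_s = q/n_e = 0.09327/0.08 = 1.166 m/d
t = L / v = 1010 / 1.166 = 866.3 d
   = 866.3 / 365 = 2.37 yr

2.37 years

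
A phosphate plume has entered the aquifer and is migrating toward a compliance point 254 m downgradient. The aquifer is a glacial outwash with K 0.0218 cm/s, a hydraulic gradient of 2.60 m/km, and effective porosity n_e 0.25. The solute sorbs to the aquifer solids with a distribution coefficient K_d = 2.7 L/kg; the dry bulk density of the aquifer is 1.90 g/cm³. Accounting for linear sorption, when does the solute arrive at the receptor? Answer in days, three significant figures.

K = 0.0218 cm/s × 864 = 18.84 m/d
Specific discharge q = 18.84 × 0.0026 = 0.04897 m/d
Average linear velocity = 0.04897 / 0.25 = 0.1959 m/d
Retardation R = 1 + ρ_b·K_d/n = 1 + 1.90×2.7/0.25 = 21.52
Contaminant velocity v_c = v/R = 0.1959/21.52 = 0.009103 m/d
t = L/v_c = 254/0.009103 = 27900 d

27900 days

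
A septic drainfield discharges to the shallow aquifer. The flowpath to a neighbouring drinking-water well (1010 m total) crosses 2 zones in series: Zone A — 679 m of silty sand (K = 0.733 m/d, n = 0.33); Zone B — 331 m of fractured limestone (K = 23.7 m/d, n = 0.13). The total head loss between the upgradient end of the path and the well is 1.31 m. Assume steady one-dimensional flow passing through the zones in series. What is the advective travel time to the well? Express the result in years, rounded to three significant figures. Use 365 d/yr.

525 years

Continuity: the same q passes through each zone, so ΔH = q·Σ(L_j/K_j) — the zones act as resistances in series.
Σ(L/K) = 679/0.733 + 331/23.7 = 926.3 + 13.97 = 940.3 d
q = ΔH / Σ(L/K) = 1.31 / 940.3 = 0.001393 m/d (same in every zone)
Zone A: v = q/n = 0.001393/0.33 = 0.004222 m/d → t_A = 679/0.004222 = 160800 d
Zone B: v = q/n = 0.001393/0.13 = 0.01072 m/d → t_B = 331/0.01072 = 30890 d
Total t = 160800 + 30890 = 191700 d
   = 191700 / 365 = 525 yr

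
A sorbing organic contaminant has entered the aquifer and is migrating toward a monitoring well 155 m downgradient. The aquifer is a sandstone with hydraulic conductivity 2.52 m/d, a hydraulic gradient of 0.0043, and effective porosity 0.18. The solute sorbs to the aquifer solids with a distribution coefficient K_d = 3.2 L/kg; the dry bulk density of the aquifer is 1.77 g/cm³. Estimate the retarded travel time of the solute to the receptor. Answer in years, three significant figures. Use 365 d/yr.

229 years

Darcy flux q = K·i = 2.52 × 0.0043 = 0.01084 m/d
v = Ki/n = 2.52·0.0043/0.18 = 0.06020 m/d
Retardation R = 1 + ρ_b·K_d/n = 1 + 1.77×3.2/0.18 = 32.47
Contaminant velocity v_c = v/R = 0.06020/32.47 = 0.001854 m/d
t = L/v_c = 155/0.001854 = 83590 d
   = 83590/365 = 229 yr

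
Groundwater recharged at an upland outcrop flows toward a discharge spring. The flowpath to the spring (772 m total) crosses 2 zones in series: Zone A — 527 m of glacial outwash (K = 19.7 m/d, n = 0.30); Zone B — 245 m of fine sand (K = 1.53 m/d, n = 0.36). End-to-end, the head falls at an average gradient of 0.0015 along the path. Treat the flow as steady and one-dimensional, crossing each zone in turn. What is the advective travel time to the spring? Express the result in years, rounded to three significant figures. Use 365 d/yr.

Continuity: the same q passes through each zone, so ΔH = q·Σ(L_j/K_j) — the zones act as resistances in series.
Σ(L/K) = 527/19.7 + 245/1.53 = 26.75 + 160.1 = 186.9 d
K_eq = L_total / Σ(L/K) = 772 / 186.9 = 4.131 m/d
q = K_eq · i = 4.131 × 0.0015 = 0.006196 m/d (same in every zone)
Zone A: v = q/n = 0.006196/0.30 = 0.02065 m/d → t_A = 527/0.02065 = 25510 d
Zone B: v = q/n = 0.006196/0.36 = 0.01721 m/d → t_B = 245/0.01721 = 14230 d
Total t = 25510 + 14230 = 39750 d
   = 39750 / 365 = 109 yr

109 years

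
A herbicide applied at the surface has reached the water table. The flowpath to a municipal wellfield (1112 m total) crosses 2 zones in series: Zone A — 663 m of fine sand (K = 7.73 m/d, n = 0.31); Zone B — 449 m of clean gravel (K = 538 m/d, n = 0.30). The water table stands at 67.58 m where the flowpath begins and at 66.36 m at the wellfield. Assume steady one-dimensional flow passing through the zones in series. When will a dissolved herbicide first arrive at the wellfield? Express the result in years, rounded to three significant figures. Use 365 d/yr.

Total head drop ΔH = 67.58 − 66.36 = 1.22 m
Steady 1-D flow in series ⇒ the Darcy flux q is identical in every zone and the zone head losses add (resistances L/K in series).
Σ(L/K) = 663/7.73 + 449/538 = 85.77 + 0.8346 = 86.60 d
q = ΔH / Σ(L/K) = 1.22 / 86.60 = 0.01409 m/d (same in every zone)
Zone A: v = q/n = 0.01409/0.31 = 0.04544 m/d → t_A = 663/0.04544 = 14590 d
Zone B: v = q/n = 0.01409/0.30 = 0.04696 m/d → t_B = 449/0.04696 = 9562 d
Total t = 14590 + 9562 = 24150 d
   = 24150 / 365 = 66.2 yr

66.2 years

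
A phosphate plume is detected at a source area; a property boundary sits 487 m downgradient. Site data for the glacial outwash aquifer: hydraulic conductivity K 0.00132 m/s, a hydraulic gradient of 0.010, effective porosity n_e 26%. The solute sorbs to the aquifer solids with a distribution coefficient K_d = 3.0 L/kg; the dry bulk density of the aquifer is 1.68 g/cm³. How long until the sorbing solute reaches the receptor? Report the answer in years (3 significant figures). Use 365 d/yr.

6.20 years

K = 0.00132 m/s × 86400 s/d = 114.0 m/d
q = Ki = 114.0 × 0.010 = 1.140 m/d
v_s = q/n_e = 1.140/0.26 = 4.386 m/d
Retardation R = 1 + ρ_b·K_d/n = 1 + 1.68×3.0/0.26 = 20.38
Contaminant velocity v_c = v/R = 4.386/20.38 = 0.2152 m/d
t = L/v_c = 487/0.2152 = 2263 d
   = 2263/365 = 6.20 yr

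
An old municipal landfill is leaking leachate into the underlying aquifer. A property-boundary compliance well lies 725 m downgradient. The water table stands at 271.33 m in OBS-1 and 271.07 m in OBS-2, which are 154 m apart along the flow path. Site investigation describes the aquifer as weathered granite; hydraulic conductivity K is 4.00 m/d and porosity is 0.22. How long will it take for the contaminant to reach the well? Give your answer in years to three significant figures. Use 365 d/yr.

64.7 years

Hydraulic gradient i = (271.33 − 271.07) / 154 = 0.26 / 154 = 0.001688
q = Ki = 4.00 × 0.001688 = 0.006753 m/d
v = Ki/n = 4.00·0.001688/0.22 = 0.03070 m/d
t = L / v = 725 / 0.03070 = 23620 d
   = 23620 / 365 = 64.7 yr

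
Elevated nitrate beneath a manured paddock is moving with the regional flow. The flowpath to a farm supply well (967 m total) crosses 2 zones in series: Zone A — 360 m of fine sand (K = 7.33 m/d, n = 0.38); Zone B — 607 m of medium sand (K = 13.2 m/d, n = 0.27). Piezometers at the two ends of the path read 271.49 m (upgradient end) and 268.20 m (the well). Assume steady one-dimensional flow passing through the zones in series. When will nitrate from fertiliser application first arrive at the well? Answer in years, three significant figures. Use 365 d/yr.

23.8 years

Total head drop ΔH = 271.49 − 268.20 = 3.29 m
Steady 1-D flow in series ⇒ the Darcy flux q is identical in every zone and the zone head losses add (resistances L/K in series).
Σ(L/K) = 360/7.33 + 607/13.2 = 49.11 + 45.98 = 95.10 d
q = ΔH / Σ(L/K) = 3.29 / 95.10 = 0.03460 m/d (same in every zone)
Zone A: v = q/n = 0.03460/0.38 = 0.09104 m/d → t_A = 360/0.09104 = 3954 d
Zone B: v = q/n = 0.03460/0.27 = 0.1281 m/d → t_B = 607/0.1281 = 4737 d
Total t = 3954 + 4737 = 8692 d
   = 8692 / 365 = 23.8 yr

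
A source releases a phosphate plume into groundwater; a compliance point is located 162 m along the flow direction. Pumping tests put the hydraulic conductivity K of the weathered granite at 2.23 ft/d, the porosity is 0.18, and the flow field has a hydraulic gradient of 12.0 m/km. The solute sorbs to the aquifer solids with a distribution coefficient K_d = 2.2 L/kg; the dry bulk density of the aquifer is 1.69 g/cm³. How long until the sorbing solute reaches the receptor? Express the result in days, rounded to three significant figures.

K = 2.23 ft/d × 0.3048 = 0.6797 m/d
Darcy flux q = K·i = 0.6797 × 0.012 = 0.008156 m/d
Average linear velocity = 0.008156 / 0.18 = 0.04531 m/d
Retardation R = 1 + ρ_b·K_d/n = 1 + 1.69×2.2/0.18 = 21.66
Contaminant velocity v_c = v/R = 0.04531/21.66 = 0.002092 m/d
t = L/v_c = 162/0.002092 = 77420 d

77400 days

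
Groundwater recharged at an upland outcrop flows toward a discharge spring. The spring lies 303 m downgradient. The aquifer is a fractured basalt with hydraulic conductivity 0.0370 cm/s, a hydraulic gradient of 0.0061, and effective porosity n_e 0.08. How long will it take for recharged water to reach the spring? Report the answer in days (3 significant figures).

124 days

K = 0.0370 cm/s × 864 = 31.97 m/d
q = Ki = 31.97 × 0.0061 = 0.1950 m/d
v_s = q/n_e = 0.1950/0.08 = 2.438 m/d
t = L / v = 303 / 2.438 = 124.3 d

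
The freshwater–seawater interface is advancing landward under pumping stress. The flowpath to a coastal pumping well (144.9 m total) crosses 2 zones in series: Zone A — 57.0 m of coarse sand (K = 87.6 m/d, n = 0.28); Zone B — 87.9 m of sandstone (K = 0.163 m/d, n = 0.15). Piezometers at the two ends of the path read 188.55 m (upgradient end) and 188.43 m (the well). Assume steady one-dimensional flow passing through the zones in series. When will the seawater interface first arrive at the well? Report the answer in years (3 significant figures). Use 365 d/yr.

Total head drop ΔH = 188.55 − 188.43 = 0.12 m
Steady 1-D flow in series ⇒ the Darcy flux q is identical in every zone and the zone head losses add (resistances L/K in series).
Σ(L/K) = 57.0/87.6 + 87.9/0.163 = 0.6507 + 539.3 = 539.9 d
q = ΔH / Σ(L/K) = 0.12 / 539.9 = 2.223e-4 m/d (same in every zone)
Zone A: v = q/n = 2.223e-4/0.28 = 7.938e-4 m/d → t_A = 57.0/7.938e-4 = 71810 d
Zone B: v = q/n = 2.223e-4/0.15 = 0.001482 m/d → t_B = 87.9/0.001482 = 59320 d
Total t = 71810 + 59320 = 131100 d
   = 131100 / 365 = 359 yr

359 years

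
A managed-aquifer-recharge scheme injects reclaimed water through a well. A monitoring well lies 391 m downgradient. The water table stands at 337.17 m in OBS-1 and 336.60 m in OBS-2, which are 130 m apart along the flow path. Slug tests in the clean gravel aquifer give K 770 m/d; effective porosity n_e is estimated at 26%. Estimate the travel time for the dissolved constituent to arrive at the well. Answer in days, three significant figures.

Hydraulic gradient i = (337.17 − 336.60) / 130 = 0.57 / 130 = 0.004385
Specific discharge q = 770 × 0.004385 = 3.376 m/d
Seepage velocity v = q / n = 3.376 / 0.26 = 12.99 m/d
t = L / v = 391 / 12.99 = 30.11 d

30.1 days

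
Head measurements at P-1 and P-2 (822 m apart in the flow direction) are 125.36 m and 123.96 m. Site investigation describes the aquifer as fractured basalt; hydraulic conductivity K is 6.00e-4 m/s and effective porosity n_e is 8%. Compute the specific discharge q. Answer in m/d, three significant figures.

Hydraulic gradient i = (125.36 − 123.96) / 822 = 1.40 / 822 = 0.001703
K = 6.00e-4 m/s × 86400 s/d = 51.84 m/d
Darcy flux q = K·i = 51.84 × 0.001703 = 0.08829 m/d

0.0883 m/d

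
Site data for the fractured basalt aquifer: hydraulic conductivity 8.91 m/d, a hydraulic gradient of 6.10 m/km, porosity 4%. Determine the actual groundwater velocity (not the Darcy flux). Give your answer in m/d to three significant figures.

q = Ki = 8.91 × 0.0061 = 0.05435 m/d
Average linear velocity = 0.05435 / 0.04 = 1.359 m/d

1.36 m/d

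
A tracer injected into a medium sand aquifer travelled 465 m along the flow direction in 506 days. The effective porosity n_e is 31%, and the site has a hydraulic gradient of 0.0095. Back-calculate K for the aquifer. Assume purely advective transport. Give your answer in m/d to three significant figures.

30.0 m/d

v = L / t = 465 / 506 = 0.9190 m/d
K = v · n / i = 0.9190 × 0.31 / 0.0095 = 30.0 m/d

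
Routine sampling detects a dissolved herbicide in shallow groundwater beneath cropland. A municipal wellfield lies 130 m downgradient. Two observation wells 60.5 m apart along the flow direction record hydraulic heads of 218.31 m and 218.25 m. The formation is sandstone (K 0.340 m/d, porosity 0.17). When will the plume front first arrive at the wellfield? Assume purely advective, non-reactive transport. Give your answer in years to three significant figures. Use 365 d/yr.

180 years

Hydraulic gradient i = (218.31 − 218.25) / 60.5 = 0.06 / 60.5 = 9.917e-4
q = Ki = 0.340 × 9.917e-4 = 3.372e-4 m/d
Average linear velocity = 3.372e-4 / 0.17 = 0.001983 m/d
t = L / v = 130 / 0.001983 = 65540 d
   = 65540 / 365 = 180 yr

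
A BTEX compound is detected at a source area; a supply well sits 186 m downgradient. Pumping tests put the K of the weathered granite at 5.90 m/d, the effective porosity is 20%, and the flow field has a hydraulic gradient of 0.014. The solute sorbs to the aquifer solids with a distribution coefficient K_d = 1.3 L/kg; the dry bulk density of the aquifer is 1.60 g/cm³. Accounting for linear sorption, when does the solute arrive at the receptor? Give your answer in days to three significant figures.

Darcy flux q = K·i = 5.90 × 0.014 = 0.08260 m/d
v = Ki/n = 5.90·0.014/0.20 = 0.4130 m/d
Retardation R = 1 + ρ_b·K_d/n = 1 + 1.60×1.3/0.20 = 11.40
Contaminant velocity v_c = v/R = 0.4130/11.40 = 0.03623 m/d
t = L/v_c = 186/0.03623 = 5134 d

5130 days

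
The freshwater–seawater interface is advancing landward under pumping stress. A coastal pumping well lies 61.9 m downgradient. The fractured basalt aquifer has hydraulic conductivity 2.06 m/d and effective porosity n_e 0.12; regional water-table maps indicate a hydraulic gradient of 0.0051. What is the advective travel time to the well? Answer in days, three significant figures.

707 days

Specific discharge q = 2.06 × 0.0051 = 0.01051 m/d
Average linear velocity = 0.01051 / 0.12 = 0.08755 m/d
t = L / v = 61.9 / 0.08755 = 707.0 d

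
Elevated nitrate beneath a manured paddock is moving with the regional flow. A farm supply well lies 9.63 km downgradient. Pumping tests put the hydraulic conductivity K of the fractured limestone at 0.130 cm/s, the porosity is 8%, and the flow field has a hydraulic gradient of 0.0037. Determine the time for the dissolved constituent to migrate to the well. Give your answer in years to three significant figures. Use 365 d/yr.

K = 0.130 cm/s × 864 = 112.3 m/d
q = Ki = 112.3 × 0.0037 = 0.4156 m/d
v = Ki/n = 112.3·0.0037/0.08 = 5.195 m/d
L = 9.63 km = 9630 m
t = L / v = 9630 / 5.195 = 1854 d
   = 1854 / 365 = 5.08 yr

5.08 years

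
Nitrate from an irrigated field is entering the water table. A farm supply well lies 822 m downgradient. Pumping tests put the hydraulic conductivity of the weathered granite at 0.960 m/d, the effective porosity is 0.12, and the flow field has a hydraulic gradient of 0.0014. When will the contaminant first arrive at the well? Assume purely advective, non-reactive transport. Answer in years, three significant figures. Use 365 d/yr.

201 years

q = Ki = 0.960 × 0.0014 = 0.001344 m/d
Average linear velocity = 0.001344 / 0.12 = 0.01120 m/d
t = L / v = 822 / 0.01120 = 73390 d
   = 73390 / 365 = 201 yr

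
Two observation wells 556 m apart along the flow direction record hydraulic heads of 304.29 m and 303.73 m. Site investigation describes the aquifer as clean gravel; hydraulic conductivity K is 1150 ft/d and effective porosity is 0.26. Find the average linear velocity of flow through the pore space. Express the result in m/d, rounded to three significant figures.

1.36 m/d

Hydraulic gradient i = (304.29 − 303.73) / 556 = 0.56 / 556 = 0.001007
K = 1150 ft/d × 0.3048 = 350.5 m/d
Specific discharge q = 350.5 × 0.001007 = 0.3530 m/d
Seepage velocity v = q / n = 0.3530 / 0.26 = 1.358 m/d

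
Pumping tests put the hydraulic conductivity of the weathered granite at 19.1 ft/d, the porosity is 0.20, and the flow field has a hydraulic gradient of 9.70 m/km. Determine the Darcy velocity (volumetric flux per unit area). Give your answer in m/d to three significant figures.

K = 19.1 ft/d × 0.3048 = 5.822 m/d
Specific discharge q = 5.822 × 0.0097 = 0.05647 m/d

0.0565 m/d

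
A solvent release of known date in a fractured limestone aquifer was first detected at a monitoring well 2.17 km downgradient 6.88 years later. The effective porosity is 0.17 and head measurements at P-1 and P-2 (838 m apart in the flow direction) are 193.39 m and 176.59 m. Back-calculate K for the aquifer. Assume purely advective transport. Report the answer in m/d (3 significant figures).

Hydraulic gradient i = (193.39 − 176.59) / 838 = 16.80 / 838 = 0.02005
t = 6.88 years = 2511 d
L = 2.17 km = 2170 m
v = L / t = 2170 / 2511 = 0.8641 m/d
K = v · n / i = 0.8641 × 0.17 / 0.02005 = 7.33 m/d

7.33 m/d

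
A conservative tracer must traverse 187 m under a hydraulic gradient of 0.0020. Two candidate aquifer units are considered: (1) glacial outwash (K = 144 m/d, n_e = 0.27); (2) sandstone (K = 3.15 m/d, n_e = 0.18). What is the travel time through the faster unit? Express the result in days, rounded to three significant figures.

Unit 1 (glacial outwash): v = 144×0.0020/0.27 = 1.067 m/d, t = 187/1.067 = 175.3 d
Unit 2 (sandstone): v = 3.15×0.0020/0.18 = 0.03500 m/d, t = 187/0.03500 = 5343 d
Faster unit: t = 175 d

175 days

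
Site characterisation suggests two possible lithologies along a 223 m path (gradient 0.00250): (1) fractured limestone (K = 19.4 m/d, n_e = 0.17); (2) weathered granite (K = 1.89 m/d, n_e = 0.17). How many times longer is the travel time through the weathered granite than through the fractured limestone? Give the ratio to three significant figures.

Unit 1 (fractured limestone): v = 19.4×0.0025/0.17 = 0.2853 m/d, t = 223/0.2853 = 781.6 d
Unit 2 (weathered granite): v = 1.89×0.0025/0.17 = 0.02779 m/d, t = 223/0.02779 = 8023 d
t(weathered granite) / t(fractured limestone) = 8023/781.6 = 10.3

10.3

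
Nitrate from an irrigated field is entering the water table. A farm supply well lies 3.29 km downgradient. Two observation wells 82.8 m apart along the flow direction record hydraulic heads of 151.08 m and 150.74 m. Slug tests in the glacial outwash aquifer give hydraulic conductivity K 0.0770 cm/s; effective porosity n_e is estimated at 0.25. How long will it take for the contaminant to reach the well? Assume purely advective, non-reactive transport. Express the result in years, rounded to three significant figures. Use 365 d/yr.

Hydraulic gradient i = (151.08 − 150.74) / 82.8 = 0.34 / 82.8 = 0.004106
K = 0.0770 cm/s × 864 = 66.53 m/d
Darcy flux q = K·i = 66.53 × 0.004106 = 0.2732 m/d
v = Ki/n = 66.53·0.004106/0.25 = 1.093 m/d
L = 3.29 km = 3290 m
t = L / v = 3290 / 1.093 = 3011 d
   = 3011 / 365 = 8.25 yr

8.25 years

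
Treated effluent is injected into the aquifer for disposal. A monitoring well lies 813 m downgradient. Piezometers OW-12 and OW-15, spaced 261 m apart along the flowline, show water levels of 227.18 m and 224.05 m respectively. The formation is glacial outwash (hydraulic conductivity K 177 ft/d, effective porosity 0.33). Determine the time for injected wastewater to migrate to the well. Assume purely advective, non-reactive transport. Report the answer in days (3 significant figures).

Hydraulic gradient i = (227.18 − 224.05) / 261 = 3.13 / 261 = 0.01199
K = 177 ft/d × 0.3048 = 53.95 m/d
Darcy flux q = K·i = 53.95 × 0.01199 = 0.6470 m/d
v_s = q/n_e = 0.6470/0.33 = 1.961 m/d
t = L / v = 813 / 1.961 = 414.7 d

415 days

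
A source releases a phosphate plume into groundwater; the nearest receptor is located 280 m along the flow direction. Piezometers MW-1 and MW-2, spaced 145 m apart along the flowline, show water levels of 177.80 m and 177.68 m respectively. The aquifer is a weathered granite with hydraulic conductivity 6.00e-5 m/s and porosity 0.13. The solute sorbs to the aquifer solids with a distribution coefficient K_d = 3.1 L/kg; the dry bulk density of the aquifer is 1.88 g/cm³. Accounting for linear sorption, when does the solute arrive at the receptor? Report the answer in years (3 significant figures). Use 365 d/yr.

1070 years

Hydraulic gradient i = (177.80 − 177.68) / 145 = 0.12 / 145 = 8.276e-4
K = 6.00e-5 m/s × 86400 s/d = 5.184 m/d
Darcy flux q = K·i = 5.184 × 8.276e-4 = 0.004290 m/d
v_s = q/n_e = 0.004290/0.13 = 0.03300 m/d
Retardation R = 1 + ρ_b·K_d/n = 1 + 1.88×3.1/0.13 = 45.83
Contaminant velocity v_c = v/R = 0.03300/45.83 = 7.201e-4 m/d
t = L/v_c = 280/7.201e-4 = 388800 d
   = 388800/365 = 1070 yr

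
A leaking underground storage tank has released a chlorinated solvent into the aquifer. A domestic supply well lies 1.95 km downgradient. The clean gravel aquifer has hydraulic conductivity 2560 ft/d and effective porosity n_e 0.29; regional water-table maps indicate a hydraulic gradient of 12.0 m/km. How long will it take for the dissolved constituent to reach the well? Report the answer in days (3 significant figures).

60.4 days

K = 2560 ft/d × 0.3048 = 780.3 m/d
q = Ki = 780.3 × 0.012 = 9.363 m/d
v_s = q/n_e = 9.363/0.29 = 32.29 m/d
L = 1.95 km = 1950 m
t = L / v = 1950 / 32.29 = 60.39 d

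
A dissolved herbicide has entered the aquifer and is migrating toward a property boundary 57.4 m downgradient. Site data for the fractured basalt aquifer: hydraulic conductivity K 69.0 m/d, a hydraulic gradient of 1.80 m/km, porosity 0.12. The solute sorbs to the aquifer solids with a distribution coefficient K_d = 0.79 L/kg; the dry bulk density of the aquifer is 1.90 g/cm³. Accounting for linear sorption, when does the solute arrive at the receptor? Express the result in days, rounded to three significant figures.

749 days

q = Ki = 69.0 × 0.0018 = 0.1242 m/d
v = Ki/n = 69.0·0.0018/0.12 = 1.035 m/d
Retardation R = 1 + ρ_b·K_d/n = 1 + 1.90×0.79/0.12 = 13.51
Contaminant velocity v_c = v/R = 1.035/13.51 = 0.07662 m/d
t = L/v_c = 57.4/0.07662 = 749.2 d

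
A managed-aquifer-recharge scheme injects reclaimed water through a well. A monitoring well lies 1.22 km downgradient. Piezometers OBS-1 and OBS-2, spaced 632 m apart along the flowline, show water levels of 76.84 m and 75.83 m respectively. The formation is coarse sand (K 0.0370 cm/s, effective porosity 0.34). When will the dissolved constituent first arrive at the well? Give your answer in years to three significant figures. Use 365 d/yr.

22.2 years

Hydraulic gradient i = (76.84 − 75.83) / 632 = 1.01 / 632 = 0.001598
K = 0.0370 cm/s × 864 = 31.97 m/d
Specific discharge q = 31.97 × 0.001598 = 0.05109 m/d
v = Ki/n = 31.97·0.001598/0.34 = 0.1503 m/d
L = 1.22 km = 1220 m
t = L / v = 1220 / 0.1503 = 8119 d
   = 8119 / 365 = 22.2 yr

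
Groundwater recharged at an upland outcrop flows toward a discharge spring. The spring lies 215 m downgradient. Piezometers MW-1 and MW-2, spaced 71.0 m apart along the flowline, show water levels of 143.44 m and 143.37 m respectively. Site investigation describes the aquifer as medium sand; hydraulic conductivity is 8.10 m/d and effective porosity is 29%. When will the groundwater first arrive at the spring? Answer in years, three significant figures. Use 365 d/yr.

Hydraulic gradient i = (143.44 − 143.37) / 71.0 = 0.07 / 71.0 = 9.859e-4
Darcy flux q = K·i = 8.10 × 9.859e-4 = 0.007986 m/d
Average linear velocity = 0.007986 / 0.29 = 0.02754 m/d
t = L / v = 215 / 0.02754 = 7807 d
   = 7807 / 365 = 21.4 yr

21.4 years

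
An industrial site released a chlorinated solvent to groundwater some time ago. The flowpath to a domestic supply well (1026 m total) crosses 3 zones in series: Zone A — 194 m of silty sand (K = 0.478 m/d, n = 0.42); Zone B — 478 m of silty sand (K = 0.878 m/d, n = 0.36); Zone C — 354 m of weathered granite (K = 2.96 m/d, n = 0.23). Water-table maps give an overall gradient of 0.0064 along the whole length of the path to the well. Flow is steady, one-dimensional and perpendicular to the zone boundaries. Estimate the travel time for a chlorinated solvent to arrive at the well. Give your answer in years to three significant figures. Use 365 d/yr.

Continuity: the same q passes through each zone, so ΔH = q·Σ(L_j/K_j) — the zones act as resistances in series.
Σ(L/K) = 194/0.478 + 478/0.878 + 354/2.96 = 405.9 + 544.4 + 119.6 = 1070 d
K_eq = L_total / Σ(L/K) = 1026 / 1070 = 0.9590 m/d
q = K_eq · i = 0.9590 × 0.0064 = 0.006138 m/d (same in every zone)
Zone A: v = q/n = 0.006138/0.42 = 0.01461 m/d → t_A = 194/0.01461 = 13280 d
Zone B: v = q/n = 0.006138/0.36 = 0.01705 m/d → t_B = 478/0.01705 = 28040 d
Zone C: v = q/n = 0.006138/0.23 = 0.02669 m/d → t_C = 354/0.02669 = 13270 d
Total t = 13280 + 28040 + 13270 = 54580 d
   = 54580 / 365 = 150 yr

150 years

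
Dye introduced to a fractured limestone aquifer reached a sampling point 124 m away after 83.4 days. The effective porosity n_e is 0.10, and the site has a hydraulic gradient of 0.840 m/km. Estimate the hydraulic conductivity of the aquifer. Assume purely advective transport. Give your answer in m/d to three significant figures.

177 m/d

v = L / t = 124 / 83.4 = 1.487 m/d
K = v · n / i = 1.487 × 0.10 / 8.4e-4 = 177 m/d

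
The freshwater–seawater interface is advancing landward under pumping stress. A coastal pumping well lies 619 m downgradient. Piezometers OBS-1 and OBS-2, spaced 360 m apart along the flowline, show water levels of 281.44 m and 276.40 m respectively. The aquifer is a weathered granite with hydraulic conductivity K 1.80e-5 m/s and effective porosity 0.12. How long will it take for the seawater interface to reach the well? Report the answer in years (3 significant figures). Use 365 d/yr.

9.35 years

Hydraulic gradient i = (281.44 − 276.40) / 360 = 5.04 / 360 = 0.01400
K = 1.80e-5 m/s × 86400 s/d = 1.555 m/d
q = Ki = 1.555 × 0.01400 = 0.02177 m/d
v_s = q/n_e = 0.02177/0.12 = 0.1814 m/d
t = L / v = 619 / 0.1814 = 3412 d
   = 3412 / 365 = 9.35 yr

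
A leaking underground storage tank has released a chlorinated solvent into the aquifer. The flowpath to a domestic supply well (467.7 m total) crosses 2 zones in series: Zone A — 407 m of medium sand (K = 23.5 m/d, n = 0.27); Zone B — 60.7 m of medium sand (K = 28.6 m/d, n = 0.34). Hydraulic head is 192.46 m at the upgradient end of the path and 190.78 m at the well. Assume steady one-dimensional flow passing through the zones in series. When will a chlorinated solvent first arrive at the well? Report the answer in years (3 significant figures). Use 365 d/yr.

4.14 years

Total head drop ΔH = 192.46 − 190.78 = 1.68 m
Steady 1-D flow in series ⇒ the Darcy flux q is identical in every zone and the zone head losses add (resistances L/K in series).
Σ(L/K) = 407/23.5 + 60.7/28.6 = 17.32 + 2.122 = 19.44 d
q = ΔH / Σ(L/K) = 1.68 / 19.44 = 0.08641 m/d (same in every zone)
Zone A: v = q/n = 0.08641/0.27 = 0.3200 m/d → t_A = 407/0.3200 = 1272 d
Zone B: v = q/n = 0.08641/0.34 = 0.2542 m/d → t_B = 60.7/0.2542 = 238.8 d
Total t = 1272 + 238.8 = 1511 d
   = 1511 / 365 = 4.14 yr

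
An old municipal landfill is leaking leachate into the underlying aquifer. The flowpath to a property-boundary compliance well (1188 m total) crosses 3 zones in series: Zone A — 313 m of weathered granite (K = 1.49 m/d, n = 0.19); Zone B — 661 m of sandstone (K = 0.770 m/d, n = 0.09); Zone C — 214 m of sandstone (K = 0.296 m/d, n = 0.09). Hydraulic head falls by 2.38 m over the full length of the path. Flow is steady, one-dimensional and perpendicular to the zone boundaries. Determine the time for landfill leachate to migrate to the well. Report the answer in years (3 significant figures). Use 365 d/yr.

285 years

Steady 1-D flow in series ⇒ the Darcy flux q is identical in every zone and the zone head losses add (resistances L/K in series).
Σ(L/K) = 313/1.49 + 661/0.770 + 214/0.296 = 210.1 + 858.4 + 723.0 = 1791 d
q = ΔH / Σ(L/K) = 2.38 / 1791 = 0.001329 m/d (same in every zone)
Zone A: v = q/n = 0.001329/0.19 = 0.006992 m/d → t_A = 313/0.006992 = 44760 d
Zone B: v = q/n = 0.001329/0.09 = 0.01476 m/d → t_B = 661/0.01476 = 44780 d
Zone C: v = q/n = 0.001329/0.09 = 0.01476 m/d → t_C = 214/0.01476 = 14500 d
Total t = 44760 + 44780 + 14500 = 104000 d
   = 104000 / 365 = 285 yr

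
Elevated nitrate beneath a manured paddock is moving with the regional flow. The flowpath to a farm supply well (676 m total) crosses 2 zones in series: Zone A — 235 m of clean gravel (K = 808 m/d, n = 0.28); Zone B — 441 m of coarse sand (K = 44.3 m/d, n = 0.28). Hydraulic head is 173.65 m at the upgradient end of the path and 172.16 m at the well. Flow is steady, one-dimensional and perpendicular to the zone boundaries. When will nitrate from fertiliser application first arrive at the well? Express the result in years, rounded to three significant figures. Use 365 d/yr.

Total head drop ΔH = 173.65 − 172.16 = 1.49 m
Steady 1-D flow in series ⇒ the Darcy flux q is identical in every zone and the zone head losses add (resistances L/K in series).
Σ(L/K) = 235/808 + 441/44.3 = 0.2908 + 9.955 = 10.25 d
q = ΔH / Σ(L/K) = 1.49 / 10.25 = 0.1454 m/d (same in every zone)
Zone A: v = q/n = 0.1454/0.28 = 0.5194 m/d → t_A = 235/0.5194 = 452.5 d
Zone B: v = q/n = 0.1454/0.28 = 0.5194 m/d → t_B = 441/0.5194 = 849.1 d
Total t = 452.5 + 849.1 = 1302 d
   = 1302 / 365 = 3.57 yr

3.57 years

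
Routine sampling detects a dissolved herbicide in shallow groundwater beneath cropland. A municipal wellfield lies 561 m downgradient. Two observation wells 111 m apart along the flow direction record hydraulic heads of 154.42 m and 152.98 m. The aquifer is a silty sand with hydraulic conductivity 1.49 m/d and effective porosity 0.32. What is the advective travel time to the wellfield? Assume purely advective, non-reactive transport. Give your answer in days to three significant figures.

9290 days

Hydraulic gradient i = (154.42 − 152.98) / 111 = 1.44 / 111 = 0.01297
Darcy flux q = K·i = 1.49 × 0.01297 = 0.01933 m/d
v = Ki/n = 1.49·0.01297/0.32 = 0.06041 m/d
t = L / v = 561 / 0.06041 = 9287 d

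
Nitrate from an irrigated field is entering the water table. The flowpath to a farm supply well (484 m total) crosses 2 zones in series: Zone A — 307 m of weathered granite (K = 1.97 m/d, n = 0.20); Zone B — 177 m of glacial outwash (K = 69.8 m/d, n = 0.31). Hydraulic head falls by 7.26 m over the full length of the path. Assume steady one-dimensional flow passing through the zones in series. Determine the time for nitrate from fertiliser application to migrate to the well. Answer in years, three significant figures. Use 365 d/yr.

Steady 1-D flow in series ⇒ the Darcy flux q is identical in every zone and the zone head losses add (resistances L/K in series).
Σ(L/K) = 307/1.97 + 177/69.8 = 155.8 + 2.536 = 158.4 d
q = ΔH / Σ(L/K) = 7.26 / 158.4 = 0.04584 m/d (same in every zone)
Zone A: v = q/n = 0.04584/0.20 = 0.2292 m/d → t_A = 307/0.2292 = 1339 d
Zone B: v = q/n = 0.04584/0.31 = 0.1479 m/d → t_B = 177/0.1479 = 1197 d
Total t = 1339 + 1197 = 2536 d
   = 2536 / 365 = 6.95 yr

6.95 years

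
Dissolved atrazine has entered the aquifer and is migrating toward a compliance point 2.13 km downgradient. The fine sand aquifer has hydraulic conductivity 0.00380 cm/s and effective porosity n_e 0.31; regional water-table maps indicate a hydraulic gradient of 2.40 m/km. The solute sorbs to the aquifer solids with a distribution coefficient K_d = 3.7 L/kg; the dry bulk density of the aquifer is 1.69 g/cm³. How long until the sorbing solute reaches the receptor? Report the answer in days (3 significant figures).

K = 0.00380 cm/s × 864 = 3.283 m/d
q = Ki = 3.283 × 0.0024 = 0.007880 m/d
Average linear velocity = 0.007880 / 0.31 = 0.02542 m/d
Retardation R = 1 + ρ_b·K_d/n = 1 + 1.69×3.7/0.31 = 21.17
Contaminant velocity v_c = v/R = 0.02542/21.17 = 0.001201 m/d
L = 2.13 km = 2130 m
t = L/v_c = 2130/0.001201 = 1.774e6 d

1.77e6 days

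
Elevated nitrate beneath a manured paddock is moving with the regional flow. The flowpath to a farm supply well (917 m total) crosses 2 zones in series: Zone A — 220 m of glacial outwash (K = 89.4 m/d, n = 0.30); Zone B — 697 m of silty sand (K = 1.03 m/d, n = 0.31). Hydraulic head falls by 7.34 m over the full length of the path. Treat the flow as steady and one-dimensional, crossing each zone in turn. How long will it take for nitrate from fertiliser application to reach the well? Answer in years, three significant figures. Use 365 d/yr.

Steady 1-D flow in series ⇒ the Darcy flux q is identical in every zone and the zone head losses add (resistances L/K in series).
Σ(L/K) = 220/89.4 + 697/1.03 = 2.461 + 676.7 = 679.2 d
q = ΔH / Σ(L/K) = 7.34 / 679.2 = 0.01081 m/d (same in every zone)
Zone A: v = q/n = 0.01081/0.30 = 0.03602 m/d → t_A = 220/0.03602 = 6107 d
Zone B: v = q/n = 0.01081/0.31 = 0.03486 m/d → t_B = 697/0.03486 = 19990 d
Total t = 6107 + 19990 = 26100 d
   = 26100 / 365 = 71.5 yr

71.5 years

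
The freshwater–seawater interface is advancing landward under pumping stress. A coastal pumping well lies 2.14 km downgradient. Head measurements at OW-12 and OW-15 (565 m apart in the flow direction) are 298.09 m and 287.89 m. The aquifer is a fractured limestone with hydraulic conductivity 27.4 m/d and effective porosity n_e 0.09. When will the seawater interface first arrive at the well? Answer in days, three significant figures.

Hydraulic gradient i = (298.09 − 287.89) / 565 = 10.20 / 565 = 0.01805
q = Ki = 27.4 × 0.01805 = 0.4947 m/d
Average linear velocity = 0.4947 / 0.09 = 5.496 m/d
L = 2.14 km = 2140 m
t = L / v = 2140 / 5.496 = 389.4 d

389 days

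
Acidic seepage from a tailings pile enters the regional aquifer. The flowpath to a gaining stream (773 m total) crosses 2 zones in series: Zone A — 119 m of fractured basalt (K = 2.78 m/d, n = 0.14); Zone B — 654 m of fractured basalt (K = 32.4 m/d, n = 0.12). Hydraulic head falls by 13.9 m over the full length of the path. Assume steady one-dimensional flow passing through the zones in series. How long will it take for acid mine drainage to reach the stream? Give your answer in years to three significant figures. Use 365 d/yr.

1.18 years

Steady 1-D flow in series ⇒ the Darcy flux q is identical in every zone and the zone head losses add (resistances L/K in series).
Σ(L/K) = 119/2.78 + 654/32.4 = 42.81 + 20.19 = 62.99 d
q = ΔH / Σ(L/K) = 13.9 / 62.99 = 0.2207 m/d (same in every zone)
Zone A: v = q/n = 0.2207/0.14 = 1.576 m/d → t_A = 119/1.576 = 75.50 d
Zone B: v = q/n = 0.2207/0.12 = 1.839 m/d → t_B = 654/1.839 = 355.6 d
Total t = 75.50 + 355.6 = 431.1 d
   = 431.1 / 365 = 1.18 yr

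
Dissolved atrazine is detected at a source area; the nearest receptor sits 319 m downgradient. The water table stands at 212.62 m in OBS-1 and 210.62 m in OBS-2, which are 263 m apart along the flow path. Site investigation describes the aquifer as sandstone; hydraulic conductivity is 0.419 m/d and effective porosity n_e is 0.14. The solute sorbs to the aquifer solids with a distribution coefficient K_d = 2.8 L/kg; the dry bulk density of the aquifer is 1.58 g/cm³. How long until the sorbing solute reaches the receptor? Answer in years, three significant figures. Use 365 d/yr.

1250 years

Hydraulic gradient i = (212.62 − 210.62) / 263 = 2.00 / 263 = 0.007605
q = Ki = 0.419 × 0.007605 = 0.003186 m/d
v = Ki/n = 0.419·0.007605/0.14 = 0.02276 m/d
Retardation R = 1 + ρ_b·K_d/n = 1 + 1.58×2.8/0.14 = 32.60
Contaminant velocity v_c = v/R = 0.02276/32.60 = 6.981e-4 m/d
t = L/v_c = 319/6.981e-4 = 456900 d
   = 456900/365 = 1250 yr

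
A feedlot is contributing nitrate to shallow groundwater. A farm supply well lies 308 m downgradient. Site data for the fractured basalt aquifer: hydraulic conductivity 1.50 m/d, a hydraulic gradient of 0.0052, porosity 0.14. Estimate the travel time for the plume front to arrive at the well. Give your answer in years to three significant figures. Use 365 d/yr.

Darcy flux q = K·i = 1.50 × 0.0052 = 0.007800 m/d
Average linear velocity = 0.007800 / 0.14 = 0.05571 m/d
t = L / v = 308 / 0.05571 = 5528 d
   = 5528 / 365 = 15.1 yr

15.1 years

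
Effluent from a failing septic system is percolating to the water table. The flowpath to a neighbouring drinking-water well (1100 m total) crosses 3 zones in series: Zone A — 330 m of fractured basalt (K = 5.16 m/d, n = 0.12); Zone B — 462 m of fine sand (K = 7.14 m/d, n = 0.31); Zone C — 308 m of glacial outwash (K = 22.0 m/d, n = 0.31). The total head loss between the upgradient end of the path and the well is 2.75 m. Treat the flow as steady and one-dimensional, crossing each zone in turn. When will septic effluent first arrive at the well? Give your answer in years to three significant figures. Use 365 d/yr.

39.6 years

Continuity: the same q passes through each zone, so ΔH = q·Σ(L_j/K_j) — the zones act as resistances in series.
Σ(L/K) = 330/5.16 + 462/7.14 + 308/22.0 = 63.95 + 64.71 + 14.00 = 142.7 d
q = ΔH / Σ(L/K) = 2.75 / 142.7 = 0.01928 m/d (same in every zone)
Zone A: v = q/n = 0.01928/0.12 = 0.1606 m/d → t_A = 330/0.1606 = 2054 d
Zone B: v = q/n = 0.01928/0.31 = 0.06218 m/d → t_B = 462/0.06218 = 7430 d
Zone C: v = q/n = 0.01928/0.31 = 0.06218 m/d → t_C = 308/0.06218 = 4953 d
Total t = 2054 + 7430 + 4953 = 14440 d
   = 14440 / 365 = 39.6 yr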